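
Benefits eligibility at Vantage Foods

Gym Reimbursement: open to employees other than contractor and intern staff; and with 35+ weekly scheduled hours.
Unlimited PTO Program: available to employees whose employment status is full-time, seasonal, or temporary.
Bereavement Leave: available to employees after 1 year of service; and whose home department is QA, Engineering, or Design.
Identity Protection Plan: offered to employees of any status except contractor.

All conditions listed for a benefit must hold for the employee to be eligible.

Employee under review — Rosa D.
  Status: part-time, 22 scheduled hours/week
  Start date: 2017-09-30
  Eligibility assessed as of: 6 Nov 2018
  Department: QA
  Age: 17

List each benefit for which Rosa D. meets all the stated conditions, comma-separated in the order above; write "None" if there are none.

Service from 2017-09-30 to 6 Nov 2018: 402 days.
Gym Reimbursement — status part-time ✓ (not excluded); 22 hrs/wk < 35 ✗ → not eligible.
Unlimited PTO Program — status part-time ✗ (requires full-time, seasonal, or temporary) → not eligible.
Bereavement Leave — service 402 days ≥ 1 year (≈365 days) ✓; dept QA ✓ → eligible.
Identity Protection Plan — status part-time ✓ (not excluded) → eligible.

Bereavement Leave, Identity Protection Plan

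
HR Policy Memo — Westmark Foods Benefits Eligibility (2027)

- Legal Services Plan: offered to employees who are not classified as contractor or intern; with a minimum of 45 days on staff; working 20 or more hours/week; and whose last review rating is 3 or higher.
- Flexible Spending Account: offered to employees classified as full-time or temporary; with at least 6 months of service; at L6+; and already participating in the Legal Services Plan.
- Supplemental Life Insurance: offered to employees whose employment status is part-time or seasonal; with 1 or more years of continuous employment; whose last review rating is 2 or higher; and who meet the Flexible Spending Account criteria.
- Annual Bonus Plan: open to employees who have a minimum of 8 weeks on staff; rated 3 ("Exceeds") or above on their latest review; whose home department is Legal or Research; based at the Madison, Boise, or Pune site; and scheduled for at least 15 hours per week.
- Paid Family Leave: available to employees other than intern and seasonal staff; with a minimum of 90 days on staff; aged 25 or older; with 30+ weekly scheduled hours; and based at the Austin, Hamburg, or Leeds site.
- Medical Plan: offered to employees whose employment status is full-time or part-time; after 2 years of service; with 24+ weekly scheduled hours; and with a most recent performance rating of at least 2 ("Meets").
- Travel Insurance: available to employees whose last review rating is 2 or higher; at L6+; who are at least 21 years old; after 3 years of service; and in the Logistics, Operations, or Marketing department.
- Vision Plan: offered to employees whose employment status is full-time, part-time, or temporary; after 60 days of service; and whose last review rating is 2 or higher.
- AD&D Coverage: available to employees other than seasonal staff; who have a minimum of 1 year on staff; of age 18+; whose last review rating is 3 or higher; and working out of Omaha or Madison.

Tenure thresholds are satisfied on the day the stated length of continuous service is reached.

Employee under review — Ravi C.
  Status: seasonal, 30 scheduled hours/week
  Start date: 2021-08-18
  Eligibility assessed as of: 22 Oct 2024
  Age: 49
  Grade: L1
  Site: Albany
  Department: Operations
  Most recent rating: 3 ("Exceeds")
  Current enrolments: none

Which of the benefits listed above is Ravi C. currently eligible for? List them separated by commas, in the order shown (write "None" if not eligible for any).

Legal Services Plan

Service from 2021-08-18 to 22 Oct 2024: 1161 days.
Legal Services Plan — status seasonal ✓ (not excluded); service 1161 days ≥ 45 days ✓; 30 hrs/wk ≥ 20 ✓; rating 3 ≥ 3 ✓ → eligible.
Flexible Spending Account — status seasonal ✗ (requires full-time or temporary) → not eligible.
Supplemental Life Insurance — status seasonal ✓; service 1161 days ≥ 1 year (≈365 days) ✓; rating 3 ≥ 2 ✓; not eligible for Flexible Spending Account ✗ → not eligible.
Annual Bonus Plan — service 1161 days ≥ 8 weeks (≈56 days) ✓; rating 3 ≥ 3 ✓; dept Operations ✗ → not eligible.
Paid Family Leave — status seasonal ✗ (excluded) → not eligible.
Medical Plan — status seasonal ✗ (requires full-time or part-time) → not eligible.
Travel Insurance — rating 3 ≥ 2 ✓; grade L1 < L6 ✗ → not eligible.
Vision Plan — status seasonal ✗ (requires full-time, part-time, or temporary) → not eligible.
AD&D Coverage — status seasonal ✗ (excluded) → not eligible.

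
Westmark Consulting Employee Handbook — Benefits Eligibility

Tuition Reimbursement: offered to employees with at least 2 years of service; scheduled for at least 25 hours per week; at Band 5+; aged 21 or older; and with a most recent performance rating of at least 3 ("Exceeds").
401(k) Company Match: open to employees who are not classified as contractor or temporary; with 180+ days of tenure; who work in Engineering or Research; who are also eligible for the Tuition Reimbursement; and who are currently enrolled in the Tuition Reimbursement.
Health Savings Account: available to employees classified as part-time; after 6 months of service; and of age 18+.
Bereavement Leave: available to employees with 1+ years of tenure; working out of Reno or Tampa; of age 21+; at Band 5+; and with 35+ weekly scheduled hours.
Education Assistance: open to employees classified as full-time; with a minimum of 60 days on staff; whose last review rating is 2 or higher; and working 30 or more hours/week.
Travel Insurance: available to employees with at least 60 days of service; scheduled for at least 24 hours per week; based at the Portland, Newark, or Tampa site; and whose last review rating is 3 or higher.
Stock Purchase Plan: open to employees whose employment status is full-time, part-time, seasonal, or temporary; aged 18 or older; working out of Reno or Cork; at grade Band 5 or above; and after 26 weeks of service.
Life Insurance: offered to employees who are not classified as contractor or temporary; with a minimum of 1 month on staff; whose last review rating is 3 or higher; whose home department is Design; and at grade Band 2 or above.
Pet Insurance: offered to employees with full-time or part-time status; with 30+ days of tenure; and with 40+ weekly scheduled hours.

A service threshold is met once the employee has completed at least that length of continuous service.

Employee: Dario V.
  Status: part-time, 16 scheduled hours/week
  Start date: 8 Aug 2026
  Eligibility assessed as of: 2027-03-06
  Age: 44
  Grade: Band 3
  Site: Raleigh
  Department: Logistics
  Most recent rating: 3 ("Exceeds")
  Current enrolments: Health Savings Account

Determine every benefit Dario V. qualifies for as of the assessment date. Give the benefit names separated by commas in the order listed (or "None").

Health Savings Account

Service from 8 Aug 2026 to 2027-03-06: 210 days.
Tuition Reimbursement — service 210 days < 2 years (≈730 days) ✗ → not eligible.
401(k) Company Match — status part-time ✓ (not excluded); service 210 days ≥ 180 days ✓; dept Logistics ✗ → not eligible.
Health Savings Account — status part-time ✓; service 210 days ≥ 6 months (≈180 days) ✓; age 44 ≥ 18 ✓ → eligible.
Bereavement Leave — service 210 days < 1 year (≈365 days) ✗ → not eligible.
Education Assistance — status part-time ✗ (requires full-time) → not eligible.
Travel Insurance — service 210 days ≥ 60 days ✓; 16 hrs/wk < 24 ✗ → not eligible.
Stock Purchase Plan — status part-time ✓; age 44 ≥ 18 ✓; site Raleigh ✗ (not Reno or Cork) → not eligible.
Life Insurance — status part-time ✓ (not excluded); service 210 days ≥ 1 month (≈30 days) ✓; rating 3 ≥ 3 ✓; dept Logistics ✗ → not eligible.
Pet Insurance — status part-time ✓; service 210 days ≥ 30 days ✓; 16 hrs/wk < 40 ✗ → not eligible.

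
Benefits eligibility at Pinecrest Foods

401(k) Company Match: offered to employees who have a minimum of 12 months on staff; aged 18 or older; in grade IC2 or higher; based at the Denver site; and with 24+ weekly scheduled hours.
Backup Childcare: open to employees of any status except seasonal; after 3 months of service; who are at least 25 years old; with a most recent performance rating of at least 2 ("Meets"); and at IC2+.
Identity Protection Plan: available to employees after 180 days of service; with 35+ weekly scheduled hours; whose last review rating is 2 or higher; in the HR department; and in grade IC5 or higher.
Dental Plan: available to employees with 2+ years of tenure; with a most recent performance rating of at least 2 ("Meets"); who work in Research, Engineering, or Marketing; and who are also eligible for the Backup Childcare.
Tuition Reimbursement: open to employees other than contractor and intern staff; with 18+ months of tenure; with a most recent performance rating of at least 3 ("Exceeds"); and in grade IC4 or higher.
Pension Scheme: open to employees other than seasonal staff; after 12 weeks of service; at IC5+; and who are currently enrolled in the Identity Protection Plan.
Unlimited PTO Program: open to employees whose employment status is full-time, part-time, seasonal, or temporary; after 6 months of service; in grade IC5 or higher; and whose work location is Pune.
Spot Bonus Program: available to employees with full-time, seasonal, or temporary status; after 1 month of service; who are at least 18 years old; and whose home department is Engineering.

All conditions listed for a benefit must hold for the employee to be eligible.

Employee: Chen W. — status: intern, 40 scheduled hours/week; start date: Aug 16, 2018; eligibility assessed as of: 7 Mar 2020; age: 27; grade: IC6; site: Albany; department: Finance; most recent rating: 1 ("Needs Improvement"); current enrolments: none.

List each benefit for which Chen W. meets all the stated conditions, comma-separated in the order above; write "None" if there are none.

Service from Aug 16, 2018 to 7 Mar 2020: 569 days.
401(k) Company Match — service 569 days ≥ 12 months (≈360 days) ✓; age 27 ≥ 18 ✓; grade IC6 ≥ IC2 ✓; site Albany ✗ (not Denver) → not eligible.
Backup Childcare — status intern ✓ (not excluded); service 569 days ≥ 3 months (≈90 days) ✓; age 27 ≥ 25 ✓; rating 1 < 2 ✗ → not eligible.
Identity Protection Plan — service 569 days ≥ 180 days ✓; 40 hrs/wk ≥ 35 ✓; rating 1 < 2 ✗ → not eligible.
Dental Plan — service 569 days < 2 years (≈730 days) ✗ → not eligible.
Tuition Reimbursement — status intern ✗ (excluded) → not eligible.
Pension Scheme — status intern ✓ (not excluded); service 569 days ≥ 12 weeks (≈84 days) ✓; grade IC6 ≥ IC5 ✓; not enrolled in Identity Protection Plan ✗ → not eligible.
Unlimited PTO Program — status intern ✗ (requires full-time, part-time, seasonal, or temporary) → not eligible.
Spot Bonus Program — status intern ✗ (requires full-time, seasonal, or temporary) → not eligible.

None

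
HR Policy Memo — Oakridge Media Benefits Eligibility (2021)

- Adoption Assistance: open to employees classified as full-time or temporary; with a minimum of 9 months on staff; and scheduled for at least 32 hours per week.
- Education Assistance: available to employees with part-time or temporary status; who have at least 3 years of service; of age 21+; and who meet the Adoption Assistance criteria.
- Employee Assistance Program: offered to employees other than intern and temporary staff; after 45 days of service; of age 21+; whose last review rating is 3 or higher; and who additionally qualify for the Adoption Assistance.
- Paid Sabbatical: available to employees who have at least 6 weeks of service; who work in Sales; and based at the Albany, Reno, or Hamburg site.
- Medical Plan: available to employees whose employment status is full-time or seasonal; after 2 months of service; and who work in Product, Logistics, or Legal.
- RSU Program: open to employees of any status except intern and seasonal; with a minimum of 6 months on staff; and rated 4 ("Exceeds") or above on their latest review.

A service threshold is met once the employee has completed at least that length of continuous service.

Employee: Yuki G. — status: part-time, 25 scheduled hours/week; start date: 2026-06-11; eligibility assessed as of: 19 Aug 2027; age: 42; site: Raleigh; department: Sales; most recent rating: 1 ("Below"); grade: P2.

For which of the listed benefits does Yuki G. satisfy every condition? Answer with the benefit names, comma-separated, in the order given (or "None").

Service from 2026-06-11 to 19 Aug 2027: 434 days.
Adoption Assistance — status part-time ✗ (requires full-time or temporary) → not eligible.
Education Assistance — status part-time ✓; service 434 days < 3 years (≈1095 days) ✗ → not eligible.
Employee Assistance Program — status part-time ✓ (not excluded); service 434 days ≥ 45 days ✓; age 42 ≥ 21 ✓; rating 1 < 3 ✗ → not eligible.
Paid Sabbatical — service 434 days ≥ 6 weeks (≈42 days) ✓; dept Sales ✓; site Raleigh ✗ (not Albany, Reno, or Hamburg) → not eligible.
Medical Plan — status part-time ✗ (requires full-time or seasonal) → not eligible.
RSU Program — status part-time ✓ (not excluded); service 434 days ≥ 6 months (≈180 days) ✓; rating 1 < 4 ✗ → not eligible.

None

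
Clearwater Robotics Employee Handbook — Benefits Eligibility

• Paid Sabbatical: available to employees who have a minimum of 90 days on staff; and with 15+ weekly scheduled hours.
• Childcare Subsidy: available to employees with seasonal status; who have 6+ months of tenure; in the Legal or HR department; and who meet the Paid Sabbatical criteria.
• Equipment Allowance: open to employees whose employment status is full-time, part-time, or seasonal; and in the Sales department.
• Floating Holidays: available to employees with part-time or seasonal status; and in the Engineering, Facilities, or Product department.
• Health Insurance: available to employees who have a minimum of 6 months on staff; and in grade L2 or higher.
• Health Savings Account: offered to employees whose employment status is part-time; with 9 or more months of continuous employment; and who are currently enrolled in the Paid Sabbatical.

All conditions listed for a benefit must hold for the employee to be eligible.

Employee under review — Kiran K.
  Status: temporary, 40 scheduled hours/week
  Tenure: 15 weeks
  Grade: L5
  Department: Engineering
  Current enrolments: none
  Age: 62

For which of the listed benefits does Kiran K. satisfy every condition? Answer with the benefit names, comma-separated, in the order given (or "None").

Paid Sabbatical — service 15 weeks ≥ 90 days ✓; 40 hrs/wk ≥ 15 ✓ → eligible.
Childcare Subsidy — status temporary ✗ (requires seasonal) → not eligible.
Equipment Allowance — status temporary ✗ (requires full-time, part-time, or seasonal) → not eligible.
Floating Holidays — status temporary ✗ (requires part-time or seasonal) → not eligible.
Health Insurance — service 15 weeks < 6 months (≈180 days) ✗ → not eligible.
Health Savings Account — status temporary ✗ (requires part-time) → not eligible.

Paid Sabbatical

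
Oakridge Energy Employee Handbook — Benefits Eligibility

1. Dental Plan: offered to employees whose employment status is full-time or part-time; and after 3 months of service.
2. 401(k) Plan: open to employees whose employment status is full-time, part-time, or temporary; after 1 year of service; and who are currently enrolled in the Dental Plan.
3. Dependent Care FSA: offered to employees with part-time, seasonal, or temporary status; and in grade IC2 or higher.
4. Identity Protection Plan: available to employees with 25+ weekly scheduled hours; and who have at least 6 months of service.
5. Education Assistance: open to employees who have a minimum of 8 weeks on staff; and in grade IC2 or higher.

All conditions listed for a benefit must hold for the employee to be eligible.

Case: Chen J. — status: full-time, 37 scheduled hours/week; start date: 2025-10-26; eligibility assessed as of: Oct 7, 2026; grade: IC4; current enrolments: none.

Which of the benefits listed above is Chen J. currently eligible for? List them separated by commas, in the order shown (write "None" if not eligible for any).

Dental Plan, Identity Protection Plan, Education Assistance

Service from 2025-10-26 to Oct 7, 2026: 346 days.
Dental Plan — status full-time ✓; service 346 days ≥ 3 months (≈90 days) ✓ → eligible.
401(k) Plan — status full-time ✓; service 346 days < 1 year (≈365 days) ✗ → not eligible.
Dependent Care FSA — status full-time ✗ (requires part-time, seasonal, or temporary) → not eligible.
Identity Protection Plan — 37 hrs/wk ≥ 25 ✓; service 346 days ≥ 6 months (≈180 days) ✓ → eligible.
Education Assistance — service 346 days ≥ 8 weeks (≈56 days) ✓; grade IC4 ≥ IC2 ✓ → eligible.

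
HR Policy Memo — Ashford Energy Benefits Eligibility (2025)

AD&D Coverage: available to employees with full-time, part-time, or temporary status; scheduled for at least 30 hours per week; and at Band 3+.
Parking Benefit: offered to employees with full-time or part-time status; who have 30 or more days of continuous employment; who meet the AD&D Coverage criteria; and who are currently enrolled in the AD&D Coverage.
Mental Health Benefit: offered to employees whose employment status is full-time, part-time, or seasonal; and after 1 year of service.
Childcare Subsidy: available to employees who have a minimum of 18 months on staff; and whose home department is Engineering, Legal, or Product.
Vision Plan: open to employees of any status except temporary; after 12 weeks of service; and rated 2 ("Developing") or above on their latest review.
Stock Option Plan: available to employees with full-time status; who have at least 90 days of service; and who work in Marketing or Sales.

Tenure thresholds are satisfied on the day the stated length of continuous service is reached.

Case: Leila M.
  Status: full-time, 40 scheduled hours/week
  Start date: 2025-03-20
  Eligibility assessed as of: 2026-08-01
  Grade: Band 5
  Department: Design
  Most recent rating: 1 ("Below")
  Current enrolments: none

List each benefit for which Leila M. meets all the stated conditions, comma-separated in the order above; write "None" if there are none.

AD&D Coverage, Mental Health Benefit

Service from 2025-03-20 to 2026-08-01: 499 days.
AD&D Coverage — status full-time ✓; 40 hrs/wk ≥ 30 ✓; grade Band 5 ≥ Band 3 ✓ → eligible.
Parking Benefit — status full-time ✓; service 499 days ≥ 30 days ✓; eligible for AD&D Coverage ✓; not enrolled in AD&D Coverage ✗ → not eligible.
Mental Health Benefit — status full-time ✓; service 499 days ≥ 1 year (≈365 days) ✓ → eligible.
Childcare Subsidy — service 499 days < 18 months (≈540 days) ✗ → not eligible.
Vision Plan — status full-time ✓ (not excluded); service 499 days ≥ 12 weeks (≈84 days) ✓; rating 1 < 2 ✗ → not eligible.
Stock Option Plan — status full-time ✓; service 499 days ≥ 90 days ✓; dept Design ✗ → not eligible.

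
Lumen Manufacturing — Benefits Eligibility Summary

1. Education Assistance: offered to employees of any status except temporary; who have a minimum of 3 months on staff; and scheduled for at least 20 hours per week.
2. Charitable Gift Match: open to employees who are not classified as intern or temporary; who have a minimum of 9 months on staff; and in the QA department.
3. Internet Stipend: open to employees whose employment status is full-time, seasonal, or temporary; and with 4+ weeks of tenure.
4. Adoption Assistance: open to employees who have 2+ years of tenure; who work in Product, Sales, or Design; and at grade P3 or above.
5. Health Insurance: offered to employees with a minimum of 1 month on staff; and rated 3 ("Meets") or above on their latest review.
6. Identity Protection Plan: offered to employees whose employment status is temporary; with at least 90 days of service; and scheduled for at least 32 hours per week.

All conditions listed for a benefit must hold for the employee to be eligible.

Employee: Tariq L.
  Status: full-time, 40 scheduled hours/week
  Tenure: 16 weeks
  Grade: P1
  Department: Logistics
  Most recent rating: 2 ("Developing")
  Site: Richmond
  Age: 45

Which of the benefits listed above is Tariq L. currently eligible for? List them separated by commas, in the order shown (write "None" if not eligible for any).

Education Assistance, Internet Stipend

Education Assistance — status full-time ✓ (not excluded); service 16 weeks ≥ 3 months (≈90 days) ✓; 40 hrs/wk ≥ 20 ✓ → eligible.
Charitable Gift Match — status full-time ✓ (not excluded); service 16 weeks < 9 months (≈270 days) ✗ → not eligible.
Internet Stipend — status full-time ✓; service 16 weeks ≥ 4 weeks ✓ → eligible.
Adoption Assistance — service 16 weeks < 2 years (≈730 days) ✗ → not eligible.
Health Insurance — service 16 weeks ≥ 1 month (≈30 days) ✓; rating 2 < 3 ✗ → not eligible.
Identity Protection Plan — status full-time ✗ (requires temporary) → not eligible.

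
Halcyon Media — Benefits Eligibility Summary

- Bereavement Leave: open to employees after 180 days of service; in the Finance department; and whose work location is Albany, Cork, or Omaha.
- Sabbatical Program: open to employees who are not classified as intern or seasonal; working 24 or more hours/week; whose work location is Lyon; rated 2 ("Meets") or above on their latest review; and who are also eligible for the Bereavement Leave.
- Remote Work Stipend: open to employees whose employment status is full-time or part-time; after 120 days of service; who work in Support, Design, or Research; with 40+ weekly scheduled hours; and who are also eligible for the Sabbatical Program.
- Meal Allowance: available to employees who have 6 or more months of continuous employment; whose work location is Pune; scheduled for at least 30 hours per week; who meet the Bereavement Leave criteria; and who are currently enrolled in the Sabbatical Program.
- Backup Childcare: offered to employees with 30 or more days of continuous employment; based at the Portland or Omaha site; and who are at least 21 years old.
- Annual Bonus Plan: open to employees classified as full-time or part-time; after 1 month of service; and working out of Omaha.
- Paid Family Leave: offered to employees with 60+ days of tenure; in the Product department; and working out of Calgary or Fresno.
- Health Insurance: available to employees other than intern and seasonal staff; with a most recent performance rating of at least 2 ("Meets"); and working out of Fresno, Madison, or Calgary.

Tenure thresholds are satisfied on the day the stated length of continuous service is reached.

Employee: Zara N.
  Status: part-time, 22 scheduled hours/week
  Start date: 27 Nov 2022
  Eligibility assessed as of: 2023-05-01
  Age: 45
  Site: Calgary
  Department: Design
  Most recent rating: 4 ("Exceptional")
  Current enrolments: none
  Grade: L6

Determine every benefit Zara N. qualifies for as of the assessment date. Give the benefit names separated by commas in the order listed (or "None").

Health Insurance

Service from 27 Nov 2022 to 2023-05-01: 155 days.
Bereavement Leave — service 155 days < 180 days ✗ → not eligible.
Sabbatical Program — status part-time ✓ (not excluded); 22 hrs/wk < 24 ✗ → not eligible.
Remote Work Stipend — status part-time ✓; service 155 days ≥ 120 days ✓; dept Design ✓; 22 hrs/wk < 40 ✗ → not eligible.
Meal Allowance — service 155 days < 6 months (≈180 days) ✗ → not eligible.
Backup Childcare — service 155 days ≥ 30 days ✓; site Calgary ✗ (not Portland or Omaha) → not eligible.
Annual Bonus Plan — status part-time ✓; service 155 days ≥ 1 month (≈30 days) ✓; site Calgary ✗ (not Omaha) → not eligible.
Paid Family Leave — service 155 days ≥ 60 days ✓; dept Design ✗ → not eligible.
Health Insurance — status part-time ✓ (not excluded); rating 4 ≥ 2 ✓; site Calgary ✓ → eligible.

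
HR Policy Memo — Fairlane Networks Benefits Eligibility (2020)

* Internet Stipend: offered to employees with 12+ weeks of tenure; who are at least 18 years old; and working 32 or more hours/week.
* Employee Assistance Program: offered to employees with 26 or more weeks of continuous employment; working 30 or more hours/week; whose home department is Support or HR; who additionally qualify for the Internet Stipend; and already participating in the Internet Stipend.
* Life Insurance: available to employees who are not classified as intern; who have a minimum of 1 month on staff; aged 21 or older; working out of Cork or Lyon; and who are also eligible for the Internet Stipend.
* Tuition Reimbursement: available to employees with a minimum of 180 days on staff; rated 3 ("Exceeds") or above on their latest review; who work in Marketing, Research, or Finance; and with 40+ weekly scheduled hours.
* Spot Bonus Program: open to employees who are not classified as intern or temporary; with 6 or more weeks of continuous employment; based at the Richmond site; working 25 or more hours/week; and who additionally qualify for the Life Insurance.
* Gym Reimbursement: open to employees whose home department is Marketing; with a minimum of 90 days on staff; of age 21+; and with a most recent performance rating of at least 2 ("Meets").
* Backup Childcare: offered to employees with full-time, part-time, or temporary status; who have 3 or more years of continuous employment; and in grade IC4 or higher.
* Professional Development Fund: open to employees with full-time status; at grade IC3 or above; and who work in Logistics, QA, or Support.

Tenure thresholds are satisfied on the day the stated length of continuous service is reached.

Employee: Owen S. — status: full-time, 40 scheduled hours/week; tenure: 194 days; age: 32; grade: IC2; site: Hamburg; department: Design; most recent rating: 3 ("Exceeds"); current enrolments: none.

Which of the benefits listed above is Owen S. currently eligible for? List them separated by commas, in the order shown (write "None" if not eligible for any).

Internet Stipend

Internet Stipend — service 194 days ≥ 12 weeks (≈84 days) ✓; age 32 ≥ 18 ✓; 40 hrs/wk ≥ 32 ✓ → eligible.
Employee Assistance Program — service 194 days ≥ 26 weeks (≈182 days) ✓; 40 hrs/wk ≥ 30 ✓; dept Design ✗ → not eligible.
Life Insurance — status full-time ✓ (not excluded); service 194 days ≥ 1 month (≈30 days) ✓; age 32 ≥ 21 ✓; site Hamburg ✗ (not Cork or Lyon) → not eligible.
Tuition Reimbursement — service 194 days ≥ 180 days ✓; rating 3 ≥ 3 ✓; dept Design ✗ → not eligible.
Spot Bonus Program — status full-time ✓ (not excluded); service 194 days ≥ 6 weeks (≈42 days) ✓; site Hamburg ✗ (not Richmond) → not eligible.
Gym Reimbursement — dept Design ✗ → not eligible.
Backup Childcare — status full-time ✓; service 194 days < 3 years (≈1095 days) ✗ → not eligible.
Professional Development Fund — status full-time ✓; grade IC2 < IC3 ✗ → not eligible.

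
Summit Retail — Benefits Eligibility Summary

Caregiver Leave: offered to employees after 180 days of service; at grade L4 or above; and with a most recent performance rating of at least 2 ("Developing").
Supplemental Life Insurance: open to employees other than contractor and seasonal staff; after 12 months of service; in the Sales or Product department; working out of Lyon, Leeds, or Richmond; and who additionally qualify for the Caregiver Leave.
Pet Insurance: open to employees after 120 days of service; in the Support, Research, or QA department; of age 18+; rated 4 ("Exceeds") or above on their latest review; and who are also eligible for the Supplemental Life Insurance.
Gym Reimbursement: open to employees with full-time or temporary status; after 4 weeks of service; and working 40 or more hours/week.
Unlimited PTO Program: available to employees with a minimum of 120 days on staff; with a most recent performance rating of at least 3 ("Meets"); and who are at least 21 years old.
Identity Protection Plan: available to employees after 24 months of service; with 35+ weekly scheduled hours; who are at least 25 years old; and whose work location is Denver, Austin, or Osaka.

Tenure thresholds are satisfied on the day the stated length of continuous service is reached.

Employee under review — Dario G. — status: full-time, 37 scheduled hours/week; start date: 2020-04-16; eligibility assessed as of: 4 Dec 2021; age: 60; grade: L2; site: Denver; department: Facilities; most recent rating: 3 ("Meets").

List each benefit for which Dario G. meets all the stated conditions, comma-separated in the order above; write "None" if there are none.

Unlimited PTO Program

Service from 2020-04-16 to 4 Dec 2021: 597 days.
Caregiver Leave — service 597 days ≥ 180 days ✓; grade L2 < L4 ✗ → not eligible.
Supplemental Life Insurance — status full-time ✓ (not excluded); service 597 days ≥ 12 months (≈360 days) ✓; dept Facilities ✗ → not eligible.
Pet Insurance — service 597 days ≥ 120 days ✓; dept Facilities ✗ → not eligible.
Gym Reimbursement — status full-time ✓; service 597 days ≥ 4 weeks (≈28 days) ✓; 37 hrs/wk < 40 ✗ → not eligible.
Unlimited PTO Program — service 597 days ≥ 120 days ✓; rating 3 ≥ 3 ✓; age 60 ≥ 21 ✓ → eligible.
Identity Protection Plan — service 597 days < 24 months (≈720 days) ✗ → not eligible.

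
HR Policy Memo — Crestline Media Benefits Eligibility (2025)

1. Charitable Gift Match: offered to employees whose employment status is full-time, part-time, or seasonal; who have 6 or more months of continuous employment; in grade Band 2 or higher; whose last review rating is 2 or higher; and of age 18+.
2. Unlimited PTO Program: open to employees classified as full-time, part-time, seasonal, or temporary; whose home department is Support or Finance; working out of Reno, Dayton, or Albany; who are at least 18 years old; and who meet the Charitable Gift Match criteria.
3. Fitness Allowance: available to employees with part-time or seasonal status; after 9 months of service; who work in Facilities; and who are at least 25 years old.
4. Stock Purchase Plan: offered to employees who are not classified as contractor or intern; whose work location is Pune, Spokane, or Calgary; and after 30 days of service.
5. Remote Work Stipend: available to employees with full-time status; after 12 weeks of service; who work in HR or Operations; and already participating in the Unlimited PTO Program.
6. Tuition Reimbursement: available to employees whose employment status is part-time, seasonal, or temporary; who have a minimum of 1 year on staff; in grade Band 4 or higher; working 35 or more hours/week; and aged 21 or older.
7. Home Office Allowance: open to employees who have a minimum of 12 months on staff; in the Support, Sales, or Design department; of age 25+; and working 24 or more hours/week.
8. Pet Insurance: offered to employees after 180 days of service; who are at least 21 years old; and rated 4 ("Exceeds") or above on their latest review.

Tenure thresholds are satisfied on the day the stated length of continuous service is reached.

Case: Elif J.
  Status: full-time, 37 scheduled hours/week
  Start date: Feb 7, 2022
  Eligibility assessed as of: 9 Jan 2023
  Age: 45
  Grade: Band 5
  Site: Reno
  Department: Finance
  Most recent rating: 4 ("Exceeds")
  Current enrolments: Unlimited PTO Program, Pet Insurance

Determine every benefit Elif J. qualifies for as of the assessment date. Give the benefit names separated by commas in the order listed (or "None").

Service from Feb 7, 2022 to 9 Jan 2023: 336 days.
Charitable Gift Match — status full-time ✓; service 336 days ≥ 6 months (≈180 days) ✓; grade Band 5 ≥ Band 2 ✓; rating 4 ≥ 2 ✓; age 45 ≥ 18 ✓ → eligible.
Unlimited PTO Program — status full-time ✓; dept Finance ✓; site Reno ✓; age 45 ≥ 18 ✓; eligible for Charitable Gift Match ✓ → eligible.
Fitness Allowance — status full-time ✗ (requires part-time or seasonal) → not eligible.
Stock Purchase Plan — status full-time ✓ (not excluded); site Reno ✗ (not Pune, Spokane, or Calgary) → not eligible.
Remote Work Stipend — status full-time ✓; service 336 days ≥ 12 weeks (≈84 days) ✓; dept Finance ✗ → not eligible.
Tuition Reimbursement — status full-time ✗ (requires part-time, seasonal, or temporary) → not eligible.
Home Office Allowance — service 336 days < 12 months (≈360 days) ✗ → not eligible.
Pet Insurance — service 336 days ≥ 180 days ✓; age 45 ≥ 21 ✓; rating 4 ≥ 4 ✓ → eligible.

Charitable Gift Match, Unlimited PTO Program, Pet Insurance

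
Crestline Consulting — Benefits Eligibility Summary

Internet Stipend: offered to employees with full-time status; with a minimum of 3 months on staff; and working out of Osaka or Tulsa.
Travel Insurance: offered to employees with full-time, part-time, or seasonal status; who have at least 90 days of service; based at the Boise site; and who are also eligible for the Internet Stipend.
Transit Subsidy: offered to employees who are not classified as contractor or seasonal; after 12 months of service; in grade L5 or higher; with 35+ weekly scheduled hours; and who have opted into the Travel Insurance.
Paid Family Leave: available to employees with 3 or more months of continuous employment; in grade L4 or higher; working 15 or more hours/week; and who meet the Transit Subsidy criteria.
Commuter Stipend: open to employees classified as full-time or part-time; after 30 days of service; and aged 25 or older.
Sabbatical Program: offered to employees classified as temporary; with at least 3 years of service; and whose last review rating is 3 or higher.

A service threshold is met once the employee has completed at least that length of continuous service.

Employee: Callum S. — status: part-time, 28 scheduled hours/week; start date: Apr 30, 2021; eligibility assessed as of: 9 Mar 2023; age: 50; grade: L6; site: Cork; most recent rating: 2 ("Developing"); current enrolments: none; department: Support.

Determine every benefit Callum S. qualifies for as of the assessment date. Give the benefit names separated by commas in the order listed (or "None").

Service from Apr 30, 2021 to 9 Mar 2023: 678 days.
Internet Stipend — status part-time ✗ (requires full-time) → not eligible.
Travel Insurance — status part-time ✓; service 678 days ≥ 90 days ✓; site Cork ✗ (not Boise) → not eligible.
Transit Subsidy — status part-time ✓ (not excluded); service 678 days ≥ 12 months (≈360 days) ✓; grade L6 ≥ L5 ✓; 28 hrs/wk < 35 ✗ → not eligible.
Paid Family Leave — service 678 days ≥ 3 months (≈90 days) ✓; grade L6 ≥ L4 ✓; 28 hrs/wk ≥ 15 ✓; not eligible for Transit Subsidy ✗ → not eligible.
Commuter Stipend — status part-time ✓; service 678 days ≥ 30 days ✓; age 50 ≥ 25 ✓ → eligible.
Sabbatical Program — status part-time ✗ (requires temporary) → not eligible.

Commuter Stipend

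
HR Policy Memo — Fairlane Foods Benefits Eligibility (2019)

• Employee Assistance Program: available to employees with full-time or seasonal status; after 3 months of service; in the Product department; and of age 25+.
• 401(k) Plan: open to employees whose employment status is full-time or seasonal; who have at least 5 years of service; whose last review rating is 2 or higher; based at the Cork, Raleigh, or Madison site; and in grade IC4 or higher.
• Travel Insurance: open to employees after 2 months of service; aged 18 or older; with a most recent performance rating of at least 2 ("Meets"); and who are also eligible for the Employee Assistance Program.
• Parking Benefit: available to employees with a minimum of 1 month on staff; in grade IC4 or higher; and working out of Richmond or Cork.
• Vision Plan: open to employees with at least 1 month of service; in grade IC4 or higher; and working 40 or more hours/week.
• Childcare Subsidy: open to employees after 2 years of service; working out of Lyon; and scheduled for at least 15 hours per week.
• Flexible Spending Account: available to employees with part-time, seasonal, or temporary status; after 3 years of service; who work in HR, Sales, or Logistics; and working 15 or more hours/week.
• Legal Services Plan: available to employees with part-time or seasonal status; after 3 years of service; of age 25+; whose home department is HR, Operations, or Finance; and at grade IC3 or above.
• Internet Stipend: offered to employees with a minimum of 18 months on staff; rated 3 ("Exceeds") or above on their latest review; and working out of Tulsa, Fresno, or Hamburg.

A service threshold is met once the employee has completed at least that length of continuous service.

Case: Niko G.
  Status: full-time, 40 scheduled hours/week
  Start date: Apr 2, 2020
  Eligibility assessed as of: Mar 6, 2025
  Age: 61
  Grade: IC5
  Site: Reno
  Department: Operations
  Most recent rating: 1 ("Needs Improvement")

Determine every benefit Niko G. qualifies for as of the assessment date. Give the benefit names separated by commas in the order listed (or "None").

Vision Plan

Service from Apr 2, 2020 to Mar 6, 2025: 1799 days.
Employee Assistance Program — status full-time ✓; service 1799 days ≥ 3 months (≈90 days) ✓; dept Operations ✗ → not eligible.
401(k) Plan — status full-time ✓; service 1799 days < 5 years (≈1825 days) ✗ → not eligible.
Travel Insurance — service 1799 days ≥ 2 months (≈60 days) ✓; age 61 ≥ 18 ✓; rating 1 < 2 ✗ → not eligible.
Parking Benefit — service 1799 days ≥ 1 month (≈30 days) ✓; grade IC5 ≥ IC4 ✓; site Reno ✗ (not Richmond or Cork) → not eligible.
Vision Plan — service 1799 days ≥ 1 month (≈30 days) ✓; grade IC5 ≥ IC4 ✓; 40 hrs/wk ≥ 40 ✓ → eligible.
Childcare Subsidy — service 1799 days ≥ 2 years (≈730 days) ✓; site Reno ✗ (not Lyon) → not eligible.
Flexible Spending Account — status full-time ✗ (requires part-time, seasonal, or temporary) → not eligible.
Legal Services Plan — status full-time ✗ (requires part-time or seasonal) → not eligible.
Internet Stipend — service 1799 days ≥ 18 months (≈540 days) ✓; rating 1 < 3 ✗ → not eligible.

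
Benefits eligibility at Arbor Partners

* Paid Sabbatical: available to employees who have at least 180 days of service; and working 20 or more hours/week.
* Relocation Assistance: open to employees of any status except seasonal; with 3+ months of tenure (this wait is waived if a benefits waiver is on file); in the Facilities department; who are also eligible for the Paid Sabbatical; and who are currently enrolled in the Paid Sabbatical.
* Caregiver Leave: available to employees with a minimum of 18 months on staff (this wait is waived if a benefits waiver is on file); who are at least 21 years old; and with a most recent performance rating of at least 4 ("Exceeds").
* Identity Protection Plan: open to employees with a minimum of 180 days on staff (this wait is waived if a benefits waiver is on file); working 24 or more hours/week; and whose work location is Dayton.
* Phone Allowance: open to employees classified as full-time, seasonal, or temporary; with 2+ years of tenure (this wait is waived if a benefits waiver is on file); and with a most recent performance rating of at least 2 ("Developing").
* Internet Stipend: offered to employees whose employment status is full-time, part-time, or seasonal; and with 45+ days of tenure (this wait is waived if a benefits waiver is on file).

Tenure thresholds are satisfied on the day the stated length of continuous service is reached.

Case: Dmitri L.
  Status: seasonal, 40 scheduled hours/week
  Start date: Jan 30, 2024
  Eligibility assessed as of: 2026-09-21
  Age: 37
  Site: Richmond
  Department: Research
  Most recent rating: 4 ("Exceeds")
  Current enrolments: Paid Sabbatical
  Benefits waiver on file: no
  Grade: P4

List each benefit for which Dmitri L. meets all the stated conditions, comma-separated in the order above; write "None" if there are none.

Paid Sabbatical, Caregiver Leave, Phone Allowance, Internet Stipend

Service from Jan 30, 2024 to 2026-09-21: 965 days.
Paid Sabbatical — service 965 days ≥ 180 days ✓; 40 hrs/wk ≥ 20 ✓ → eligible.
Relocation Assistance — status seasonal ✗ (excluded) → not eligible.
Caregiver Leave — no waiver, service 965 days ≥ 18 months (≈540 days) ✓; age 37 ≥ 21 ✓; rating 4 ≥ 4 ✓ → eligible.
Identity Protection Plan — no waiver, service 965 days ≥ 180 days ✓; 40 hrs/wk ≥ 24 ✓; site Richmond ✗ (not Dayton) → not eligible.
Phone Allowance — status seasonal ✓; no waiver, service 965 days ≥ 2 years (≈730 days) ✓; rating 4 ≥ 2 ✓ → eligible.
Internet Stipend — status seasonal ✓; no waiver, service 965 days ≥ 45 days ✓ → eligible.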